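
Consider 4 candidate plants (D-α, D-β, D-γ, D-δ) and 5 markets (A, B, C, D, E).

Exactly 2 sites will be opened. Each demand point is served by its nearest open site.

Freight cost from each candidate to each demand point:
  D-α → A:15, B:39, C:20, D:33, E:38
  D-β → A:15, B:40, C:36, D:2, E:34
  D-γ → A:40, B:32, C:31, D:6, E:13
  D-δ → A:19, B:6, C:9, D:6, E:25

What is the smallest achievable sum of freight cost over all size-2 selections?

Open {D-γ, D-δ}.
  A→D-δ 19, B→D-δ 6, C→D-δ 9, D→D-γ 6, E→D-γ 13  ⇒ total 53.
Compare {D-β, D-δ}: total 57.
Compare {D-α, D-δ}: total 61.
No size-2 selection does better; minimum is 53.

53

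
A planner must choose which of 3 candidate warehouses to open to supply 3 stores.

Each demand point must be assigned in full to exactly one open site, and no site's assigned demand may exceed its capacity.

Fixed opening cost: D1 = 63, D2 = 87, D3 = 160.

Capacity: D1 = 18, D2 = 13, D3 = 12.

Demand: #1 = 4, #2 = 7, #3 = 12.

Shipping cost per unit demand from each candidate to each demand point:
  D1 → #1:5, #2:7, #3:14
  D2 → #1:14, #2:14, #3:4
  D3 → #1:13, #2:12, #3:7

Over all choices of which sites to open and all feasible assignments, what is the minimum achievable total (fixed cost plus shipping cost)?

267

Open {D1, D2}; cheapest assignment that respects the capacities:
  D1 (cap 18, load 11): #1, #2 — cost 4×5 + 7×7 = 69
  D2 (cap 13, load 12): #3 — cost 12×4 = 48
  Shipping 117, fixed 150 → total 267.
  Any other capacity-feasible assignment to {D1, D2} ships for at least 117.
Compare {D1, D3}: its best feasible assignment gives total 376.
Compare {D1, D2, D3}: its best feasible assignment gives total 427.
Every other set of open sites that can feasibly serve all demand totals ≥ 376 even under its best assignment. Minimum: 267.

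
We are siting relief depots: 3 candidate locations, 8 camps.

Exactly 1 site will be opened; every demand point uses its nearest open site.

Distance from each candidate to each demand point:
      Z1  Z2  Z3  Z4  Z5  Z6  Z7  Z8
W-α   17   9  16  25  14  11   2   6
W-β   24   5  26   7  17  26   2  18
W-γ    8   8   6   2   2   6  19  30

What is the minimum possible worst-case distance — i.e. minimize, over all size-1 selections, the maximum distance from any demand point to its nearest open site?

25

Open {W-α}.
  Farthest demand point is Z4 at distance 25 (to W-α); all others are ≤ 25.
With {W-β} the worst case is 26.
With {W-γ} the worst case is 30.
No size-1 selection achieves below 25.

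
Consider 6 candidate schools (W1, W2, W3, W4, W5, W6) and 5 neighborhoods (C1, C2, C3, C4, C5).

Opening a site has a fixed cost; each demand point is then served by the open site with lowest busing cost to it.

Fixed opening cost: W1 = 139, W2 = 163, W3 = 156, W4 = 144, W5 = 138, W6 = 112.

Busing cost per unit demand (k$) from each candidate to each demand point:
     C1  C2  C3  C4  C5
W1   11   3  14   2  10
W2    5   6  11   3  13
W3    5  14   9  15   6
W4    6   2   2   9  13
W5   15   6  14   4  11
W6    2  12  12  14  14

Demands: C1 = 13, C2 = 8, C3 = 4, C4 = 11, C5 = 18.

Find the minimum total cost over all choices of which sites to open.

550

Open {W1, W3}: assign each demand point to its cheapest open site.
  C1→W3 13×5=65, C2→W1 8×3=24, C3→W3 4×9=36, C4→W1 11×2=22, C5→W3 18×6=108
  busing cost 255, fixed 295 → total 550.
Compare {W1, W6}: busing cost 300 + fixed 251 = 551.
Compare {W1}: busing cost 425 + fixed 139 = 564.
Compare {W4}: busing cost 435 + fixed 144 = 579.
All other subsets cost ≥ 551. Minimum total cost: 550.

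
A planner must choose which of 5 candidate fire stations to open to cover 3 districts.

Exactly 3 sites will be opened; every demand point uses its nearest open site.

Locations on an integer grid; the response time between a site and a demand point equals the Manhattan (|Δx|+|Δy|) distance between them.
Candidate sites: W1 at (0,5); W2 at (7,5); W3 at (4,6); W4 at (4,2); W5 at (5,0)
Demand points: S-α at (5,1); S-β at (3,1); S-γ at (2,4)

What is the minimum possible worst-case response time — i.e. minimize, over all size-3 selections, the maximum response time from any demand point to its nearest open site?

3

Open {W1, W2, W4}.
  Farthest demand point is S-γ at response time 3 (to W1); all others are ≤ 3.
With {W1, W2, W5} the worst case is 3.
With {W1, W3, W4} the worst case is 3.
No size-3 selection achieves below 3.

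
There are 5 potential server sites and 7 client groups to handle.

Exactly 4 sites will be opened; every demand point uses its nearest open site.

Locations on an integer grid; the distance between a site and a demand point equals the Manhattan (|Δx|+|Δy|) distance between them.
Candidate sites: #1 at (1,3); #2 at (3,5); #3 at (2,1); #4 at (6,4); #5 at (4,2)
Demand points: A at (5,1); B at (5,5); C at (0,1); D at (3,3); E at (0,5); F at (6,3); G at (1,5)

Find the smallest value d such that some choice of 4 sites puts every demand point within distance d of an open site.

3

Open {#1, #2, #3, #4}.
  Farthest demand point is A at distance 3 (to #3); all others are ≤ 3.
With {#1, #2, #3, #5} the worst case is 3.
With {#1, #2, #4, #5} the worst case is 3.
No size-4 selection achieves below 3.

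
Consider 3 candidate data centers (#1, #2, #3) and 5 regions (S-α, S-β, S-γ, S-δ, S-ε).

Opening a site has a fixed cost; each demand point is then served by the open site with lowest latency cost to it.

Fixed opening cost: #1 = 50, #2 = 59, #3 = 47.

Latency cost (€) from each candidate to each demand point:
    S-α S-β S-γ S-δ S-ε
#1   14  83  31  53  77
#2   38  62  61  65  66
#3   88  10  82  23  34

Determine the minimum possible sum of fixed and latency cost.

Open {#1, #3}: assign each demand point to its cheapest open site.
  S-α→#1 14, S-β→#3 10, S-γ→#1 31, S-δ→#3 23, S-ε→#3 34
  latency cost 112, fixed 97 → total 209.
Compare {#1, #2, #3}: latency cost 112 + fixed 156 = 268.
Compare {#2, #3}: latency cost 166 + fixed 106 = 272.
Compare {#3}: latency cost 237 + fixed 47 = 284.
All other subsets cost ≥ 268. Minimum total cost: 209.

209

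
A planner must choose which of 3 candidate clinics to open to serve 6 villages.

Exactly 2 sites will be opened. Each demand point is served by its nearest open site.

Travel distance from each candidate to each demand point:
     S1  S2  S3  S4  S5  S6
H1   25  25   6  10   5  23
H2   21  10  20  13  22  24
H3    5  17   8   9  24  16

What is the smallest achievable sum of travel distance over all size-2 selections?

Open {H1, H3}.
  S1→H3 5, S2→H3 17, S3→H1 6, S4→H3 9, S5→H1 5, S6→H3 16  ⇒ total 58.
Compare {H2, H3}: total 70.
Compare {H1, H2}: total 75.

58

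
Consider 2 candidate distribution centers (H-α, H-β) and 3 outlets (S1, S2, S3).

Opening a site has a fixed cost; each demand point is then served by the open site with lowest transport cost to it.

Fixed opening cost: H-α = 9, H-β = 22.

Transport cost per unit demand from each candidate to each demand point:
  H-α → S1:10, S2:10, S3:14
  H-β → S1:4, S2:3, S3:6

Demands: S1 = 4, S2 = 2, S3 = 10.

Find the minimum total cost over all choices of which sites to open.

Open {H-β}: assign each demand point to its cheapest open site.
  S1→H-β 4×4=16, S2→H-β 2×3=6, S3→H-β 10×6=60
  transport cost 82, fixed 22 → total 104.
Compare {H-α, H-β}: transport cost 82 + fixed 31 = 113.
Compare {H-α}: transport cost 200 + fixed 9 = 209.

104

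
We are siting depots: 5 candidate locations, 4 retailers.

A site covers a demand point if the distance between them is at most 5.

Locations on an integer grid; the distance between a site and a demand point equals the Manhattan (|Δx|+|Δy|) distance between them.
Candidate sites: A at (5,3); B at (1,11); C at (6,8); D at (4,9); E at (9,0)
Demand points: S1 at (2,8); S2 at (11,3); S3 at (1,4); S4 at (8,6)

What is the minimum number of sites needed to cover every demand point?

Coverage sets (demand points within 5 of each site):
  A: {S3}
  B: {S1}
  C: {S1, S4}
  D: {S1}
  E: {S2}
No 2 sites suffice: every size-2 union leaves at least one demand point uncovered.
But {A, C, E} covers everything, so the minimum is 3.

3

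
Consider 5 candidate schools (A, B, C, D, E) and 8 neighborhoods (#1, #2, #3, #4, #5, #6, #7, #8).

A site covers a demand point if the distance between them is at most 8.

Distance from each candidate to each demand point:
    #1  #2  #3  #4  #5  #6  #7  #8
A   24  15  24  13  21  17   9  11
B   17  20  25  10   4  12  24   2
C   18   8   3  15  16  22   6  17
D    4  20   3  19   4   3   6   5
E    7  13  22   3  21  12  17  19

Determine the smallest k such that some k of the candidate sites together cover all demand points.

3

Coverage sets (demand points within 8 of each site):
  A: {}
  B: {#5, #8}
  C: {#2, #3, #7}
  D: {#1, #3, #5, #6, #7, #8}
  E: {#1, #4}
No 2 sites suffice: every size-2 union leaves at least one demand point uncovered.
But {C, D, E} covers everything, so the minimum is 3.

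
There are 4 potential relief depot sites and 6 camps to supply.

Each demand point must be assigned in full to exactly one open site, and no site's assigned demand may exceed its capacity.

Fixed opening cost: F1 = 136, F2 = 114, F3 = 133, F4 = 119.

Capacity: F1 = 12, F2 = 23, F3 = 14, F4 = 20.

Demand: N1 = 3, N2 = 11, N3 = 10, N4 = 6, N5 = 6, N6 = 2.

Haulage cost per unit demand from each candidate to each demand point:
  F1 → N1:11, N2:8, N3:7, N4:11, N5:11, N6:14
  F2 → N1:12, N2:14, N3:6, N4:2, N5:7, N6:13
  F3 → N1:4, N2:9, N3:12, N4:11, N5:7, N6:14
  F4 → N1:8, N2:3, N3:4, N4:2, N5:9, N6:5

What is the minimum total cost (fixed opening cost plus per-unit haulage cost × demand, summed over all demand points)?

414

Open {F2, F4}; cheapest assignment that respects the capacities:
  F2 (cap 23, load 22): N3, N4, N5 — cost 10×6 + 6×2 + 6×7 = 114
  F4 (cap 20, load 16): N1, N2, N6 — cost 3×8 + 11×3 + 2×5 = 67
  Shipping 181, fixed 233 → total 414.
  Any other capacity-feasible assignment to {F2, F4} ships for at least 181.
Compare {F2, F3, F4}: its best feasible assignment gives total 535.
Compare {F1, F2, F4}: its best feasible assignment gives total 550.
Every other set of open sites that can feasibly serve all demand totals ≥ 535 even under its best assignment. Minimum: 414.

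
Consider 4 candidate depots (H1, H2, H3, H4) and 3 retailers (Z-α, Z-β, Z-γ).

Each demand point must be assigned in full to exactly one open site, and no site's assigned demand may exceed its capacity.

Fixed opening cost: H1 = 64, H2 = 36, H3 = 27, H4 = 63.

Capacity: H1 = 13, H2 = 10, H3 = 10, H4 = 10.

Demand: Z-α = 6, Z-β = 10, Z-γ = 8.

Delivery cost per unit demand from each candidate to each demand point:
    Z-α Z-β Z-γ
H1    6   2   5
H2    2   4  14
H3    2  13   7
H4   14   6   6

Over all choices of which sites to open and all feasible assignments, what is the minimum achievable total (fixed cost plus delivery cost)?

Open {H1, H2, H3}; cheapest assignment that respects the capacities:
  H1 (cap 13, load 10): Z-β — cost 10×2 = 20
  H2 (cap 10, load 6): Z-α — cost 6×2 = 12
  H3 (cap 10, load 8): Z-γ — cost 8×7 = 56
  Shipping 88, fixed 127 → total 215.
  Any other capacity-feasible assignment to {H1, H2, H3} ships for at least 88.
Compare {H2, H3, H4}: its best feasible assignment gives total 226.
Compare {H1, H3, H4}: its best feasible assignment gives total 234.
Every other set of open sites that can feasibly serve all demand totals ≥ 226 even under its best assignment. Minimum: 215.

215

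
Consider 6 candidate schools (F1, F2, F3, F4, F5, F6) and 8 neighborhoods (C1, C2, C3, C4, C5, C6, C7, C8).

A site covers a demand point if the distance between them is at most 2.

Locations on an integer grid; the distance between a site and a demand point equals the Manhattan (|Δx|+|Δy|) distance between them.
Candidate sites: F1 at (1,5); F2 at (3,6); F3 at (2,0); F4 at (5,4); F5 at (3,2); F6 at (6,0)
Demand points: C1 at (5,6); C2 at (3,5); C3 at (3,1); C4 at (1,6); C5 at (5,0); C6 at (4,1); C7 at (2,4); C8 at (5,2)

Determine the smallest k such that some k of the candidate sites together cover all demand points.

4

Coverage sets (demand points within 2 of each site):
  F1: {C2, C4, C7}
  F2: {C1, C2, C4}
  F3: {C3}
  F4: {C1, C8}
  F5: {C3, C6, C8}
  F6: {C5}
No 3 sites suffice: every size-3 union leaves at least one demand point uncovered.
But {F1, F2, F5, F6} covers everything, so the minimum is 4.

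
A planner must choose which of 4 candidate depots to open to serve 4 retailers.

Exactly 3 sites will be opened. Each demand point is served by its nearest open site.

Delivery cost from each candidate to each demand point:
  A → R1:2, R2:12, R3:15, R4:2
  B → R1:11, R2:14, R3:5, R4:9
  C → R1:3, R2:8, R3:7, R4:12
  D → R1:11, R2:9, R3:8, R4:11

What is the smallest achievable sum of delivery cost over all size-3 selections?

17

Open {A, B, C}.
  R1→A 2, R2→C 8, R3→B 5, R4→A 2  ⇒ total 17.
Compare {A, B, D}: total 18.
Compare {A, C, D}: total 19.
No size-3 selection does better; minimum is 17.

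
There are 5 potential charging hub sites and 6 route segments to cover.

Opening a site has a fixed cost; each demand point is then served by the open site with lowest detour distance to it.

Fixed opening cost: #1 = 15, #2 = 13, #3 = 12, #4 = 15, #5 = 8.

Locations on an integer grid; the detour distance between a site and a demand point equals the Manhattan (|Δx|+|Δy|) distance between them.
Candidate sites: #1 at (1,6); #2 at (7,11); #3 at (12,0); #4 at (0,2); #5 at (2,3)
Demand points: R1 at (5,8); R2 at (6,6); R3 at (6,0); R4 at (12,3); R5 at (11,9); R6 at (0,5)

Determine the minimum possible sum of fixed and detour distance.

58

Open {#3, #5}: assign each demand point to its cheapest open site.
  R1→#5 8, R2→#5 7, R3→#3 6, R4→#3 3, R5→#3 10, R6→#5 4
  detour distance 38, fixed 20 → total 58.
Compare {#5}: detour distance 51 + fixed 8 = 59.
Compare {#1, #3}: detour distance 32 + fixed 27 = 59.
Compare {#2, #5}: detour distance 38 + fixed 21 = 59.
All other subsets cost ≥ 59. Minimum total cost: 58.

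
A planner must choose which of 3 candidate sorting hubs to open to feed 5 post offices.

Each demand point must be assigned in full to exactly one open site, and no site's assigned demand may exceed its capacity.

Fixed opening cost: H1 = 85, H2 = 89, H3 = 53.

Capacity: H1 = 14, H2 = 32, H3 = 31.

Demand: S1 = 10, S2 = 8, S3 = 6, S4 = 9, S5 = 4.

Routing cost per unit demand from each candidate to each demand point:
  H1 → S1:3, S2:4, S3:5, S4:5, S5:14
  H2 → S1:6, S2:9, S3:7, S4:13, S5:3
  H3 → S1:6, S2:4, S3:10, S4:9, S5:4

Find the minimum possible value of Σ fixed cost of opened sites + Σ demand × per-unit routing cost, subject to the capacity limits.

Open {H1, H3}; cheapest assignment that respects the capacities:
  H1 (cap 14, load 9): S4 — cost 9×5 = 45
  H3 (cap 31, load 28): S1, S2, S3, S5 — cost 10×6 + 8×4 + 6×10 + 4×4 = 168
  Shipping 213, fixed 138 → total 351.
  Any other capacity-feasible assignment to {H1, H3} ships for at least 213.
Compare {H2, H3}: its best feasible assignment gives total 369.
Compare {H1, H2}: its best feasible assignment gives total 405.
Every other set of open sites that can feasibly serve all demand totals ≥ 369 even under its best assignment. Minimum: 351.

351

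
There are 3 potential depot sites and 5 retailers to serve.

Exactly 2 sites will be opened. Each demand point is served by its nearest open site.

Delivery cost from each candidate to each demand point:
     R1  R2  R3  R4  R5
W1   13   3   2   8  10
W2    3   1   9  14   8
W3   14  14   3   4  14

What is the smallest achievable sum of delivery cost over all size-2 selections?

Open {W2, W3}.
  R1→W2 3, R2→W2 1, R3→W3 3, R4→W3 4, R5→W2 8  ⇒ total 19.
Compare {W1, W2}: total 22.
Compare {W1, W3}: total 32.

19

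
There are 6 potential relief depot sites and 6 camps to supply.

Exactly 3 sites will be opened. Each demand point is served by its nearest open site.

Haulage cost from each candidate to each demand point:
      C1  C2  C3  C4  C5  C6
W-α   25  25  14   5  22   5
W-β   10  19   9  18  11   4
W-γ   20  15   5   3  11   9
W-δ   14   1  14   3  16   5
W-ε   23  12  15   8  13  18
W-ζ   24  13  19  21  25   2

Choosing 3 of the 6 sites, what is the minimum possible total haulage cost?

34

Open {W-β, W-γ, W-δ}.
  C1→W-β 10, C2→W-δ 1, C3→W-γ 5, C4→W-γ 3, C5→W-β 11, C6→W-β 4  ⇒ total 34.
Compare {W-β, W-δ, W-ζ}: total 36.
Compare {W-γ, W-δ, W-ζ}: total 36.
No size-3 selection does better; minimum is 34.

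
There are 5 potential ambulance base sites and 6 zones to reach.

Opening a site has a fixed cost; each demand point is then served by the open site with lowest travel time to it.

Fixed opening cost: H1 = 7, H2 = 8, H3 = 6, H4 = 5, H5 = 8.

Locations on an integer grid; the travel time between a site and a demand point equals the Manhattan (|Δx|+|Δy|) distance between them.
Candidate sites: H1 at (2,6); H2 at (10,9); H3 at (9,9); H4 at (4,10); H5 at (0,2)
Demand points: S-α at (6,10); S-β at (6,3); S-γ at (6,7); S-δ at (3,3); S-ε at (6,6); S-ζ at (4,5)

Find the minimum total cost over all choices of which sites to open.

37

Open {H1, H4}: assign each demand point to its cheapest open site.
  S-α→H4 2, S-β→H1 7, S-γ→H1 5, S-δ→H1 4, S-ε→H1 4, S-ζ→H1 3
  travel time 25, fixed 12 → total 37.
Compare {H1}: travel time 31 + fixed 7 = 38.
Compare {H4}: travel time 35 + fixed 5 = 40.
Compare {H1, H3}: travel time 27 + fixed 13 = 40.
All other subsets cost ≥ 38. Minimum total cost: 37.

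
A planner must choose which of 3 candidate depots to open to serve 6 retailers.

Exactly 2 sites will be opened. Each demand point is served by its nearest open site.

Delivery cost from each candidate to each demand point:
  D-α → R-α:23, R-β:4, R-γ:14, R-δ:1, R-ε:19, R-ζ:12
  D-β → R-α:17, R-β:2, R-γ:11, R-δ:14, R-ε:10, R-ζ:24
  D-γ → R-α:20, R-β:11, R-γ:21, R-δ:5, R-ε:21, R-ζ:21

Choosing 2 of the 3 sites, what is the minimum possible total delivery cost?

53

Open {D-α, D-β}.
  R-α→D-β 17, R-β→D-β 2, R-γ→D-β 11, R-δ→D-α 1, R-ε→D-β 10, R-ζ→D-α 12  ⇒ total 53.
Compare {D-β, D-γ}: total 66.
Compare {D-α, D-γ}: total 70.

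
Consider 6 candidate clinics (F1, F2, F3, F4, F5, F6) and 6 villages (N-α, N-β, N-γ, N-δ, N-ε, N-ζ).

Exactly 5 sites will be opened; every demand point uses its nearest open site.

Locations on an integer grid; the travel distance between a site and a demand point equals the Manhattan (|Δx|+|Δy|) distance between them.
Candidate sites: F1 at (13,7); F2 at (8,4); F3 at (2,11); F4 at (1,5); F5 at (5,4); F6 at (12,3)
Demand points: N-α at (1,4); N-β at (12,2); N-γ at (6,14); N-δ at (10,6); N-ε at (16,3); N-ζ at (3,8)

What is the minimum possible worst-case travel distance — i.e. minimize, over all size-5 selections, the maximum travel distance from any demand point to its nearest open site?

7

Open {F1, F2, F3, F4, F5}.
  Farthest demand point is N-γ at travel distance 7 (to F3); all others are ≤ 7.
With {F1, F2, F3, F4, F6} the worst case is 7.
With {F1, F2, F3, F5, F6} the worst case is 7.
No size-5 selection achieves below 7.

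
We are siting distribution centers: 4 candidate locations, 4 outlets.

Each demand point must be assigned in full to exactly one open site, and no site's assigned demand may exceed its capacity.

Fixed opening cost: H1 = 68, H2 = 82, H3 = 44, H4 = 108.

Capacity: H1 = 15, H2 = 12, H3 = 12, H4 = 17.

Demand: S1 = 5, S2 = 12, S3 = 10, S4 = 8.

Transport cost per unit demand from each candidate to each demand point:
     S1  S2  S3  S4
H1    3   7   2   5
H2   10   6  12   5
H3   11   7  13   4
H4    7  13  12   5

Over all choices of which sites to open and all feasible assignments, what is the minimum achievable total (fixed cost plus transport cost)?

333

Open {H1, H2, H3}; cheapest assignment that respects the capacities:
  H1 (cap 15, load 15): S1, S3 — cost 5×3 + 10×2 = 35
  H2 (cap 12, load 12): S2 — cost 12×6 = 72
  H3 (cap 12, load 8): S4 — cost 8×4 = 32
  Shipping 139, fixed 194 → total 333.
  Any other capacity-feasible assignment to {H1, H2, H3} ships for at least 139.
Compare {H1, H3, H4}: its best feasible assignment gives total 379.
Compare {H1, H2, H4}: its best feasible assignment gives total 405.
Every other set of open sites that can feasibly serve all demand totals ≥ 379 even under its best assignment. Minimum: 333.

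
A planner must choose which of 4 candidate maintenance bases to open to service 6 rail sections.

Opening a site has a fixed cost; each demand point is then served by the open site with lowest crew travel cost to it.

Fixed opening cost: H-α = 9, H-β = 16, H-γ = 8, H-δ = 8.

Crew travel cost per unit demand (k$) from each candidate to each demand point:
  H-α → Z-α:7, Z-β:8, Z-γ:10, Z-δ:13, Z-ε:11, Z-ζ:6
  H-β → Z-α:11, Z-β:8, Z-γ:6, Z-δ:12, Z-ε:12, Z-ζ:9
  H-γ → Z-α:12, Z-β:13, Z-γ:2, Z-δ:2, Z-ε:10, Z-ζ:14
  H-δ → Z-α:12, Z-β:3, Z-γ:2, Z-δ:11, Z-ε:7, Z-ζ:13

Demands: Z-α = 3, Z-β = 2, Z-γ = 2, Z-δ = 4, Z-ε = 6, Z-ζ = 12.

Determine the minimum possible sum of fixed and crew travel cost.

Open {H-α, H-γ, H-δ}: assign each demand point to its cheapest open site.
  Z-α→H-α 3×7=21, Z-β→H-δ 2×3=6, Z-γ→H-γ 2×2=4, Z-δ→H-γ 4×2=8, Z-ε→H-δ 6×7=42, Z-ζ→H-α 12×6=72
  crew travel cost 153, fixed 25 → total 178.
Compare {H-α, H-β, H-γ, H-δ}: crew travel cost 153 + fixed 41 = 194.
Compare {H-α, H-γ}: crew travel cost 181 + fixed 17 = 198.
Compare {H-α, H-δ}: crew travel cost 189 + fixed 17 = 206.
All other subsets cost ≥ 194. Minimum total cost: 178.

178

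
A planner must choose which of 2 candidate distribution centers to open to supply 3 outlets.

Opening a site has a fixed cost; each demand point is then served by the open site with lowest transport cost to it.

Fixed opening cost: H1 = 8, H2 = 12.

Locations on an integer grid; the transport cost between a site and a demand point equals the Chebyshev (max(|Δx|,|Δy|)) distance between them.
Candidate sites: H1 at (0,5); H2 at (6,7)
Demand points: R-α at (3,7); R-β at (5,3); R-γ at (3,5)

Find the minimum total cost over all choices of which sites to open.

Open {H1}: assign each demand point to its cheapest open site.
  R-α→H1 3, R-β→H1 5, R-γ→H1 3
  transport cost 11, fixed 8 → total 19.
Compare {H2}: transport cost 10 + fixed 12 = 22.
Compare {H1, H2}: transport cost 10 + fixed 20 = 30.

19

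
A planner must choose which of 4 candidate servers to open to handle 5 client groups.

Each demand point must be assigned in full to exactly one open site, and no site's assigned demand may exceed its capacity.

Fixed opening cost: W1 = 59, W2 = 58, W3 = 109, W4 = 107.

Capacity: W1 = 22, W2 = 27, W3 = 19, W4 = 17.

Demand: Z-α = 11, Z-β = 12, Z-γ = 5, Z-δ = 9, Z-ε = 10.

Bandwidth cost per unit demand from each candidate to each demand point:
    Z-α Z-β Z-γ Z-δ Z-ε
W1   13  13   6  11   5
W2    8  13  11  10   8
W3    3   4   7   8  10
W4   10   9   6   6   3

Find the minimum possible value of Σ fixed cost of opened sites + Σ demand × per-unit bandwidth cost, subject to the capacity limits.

532

Open {W1, W2, W3}; cheapest assignment that respects the capacities:
  W1 (cap 22, load 15): Z-γ, Z-ε — cost 5×6 + 10×5 = 80
  W2 (cap 27, load 20): Z-α, Z-δ — cost 11×8 + 9×10 = 178
  W3 (cap 19, load 12): Z-β — cost 12×4 = 48
  Shipping 306, fixed 226 → total 532.
  Any other capacity-feasible assignment to {W1, W2, W3} ships for at least 306.
Compare {W1, W2}: its best feasible assignment gives total 556.
Compare {W2, W3, W4}: its best feasible assignment gives total 560.
Every other set of open sites that can feasibly serve all demand totals ≥ 556 even under its best assignment. Minimum: 532.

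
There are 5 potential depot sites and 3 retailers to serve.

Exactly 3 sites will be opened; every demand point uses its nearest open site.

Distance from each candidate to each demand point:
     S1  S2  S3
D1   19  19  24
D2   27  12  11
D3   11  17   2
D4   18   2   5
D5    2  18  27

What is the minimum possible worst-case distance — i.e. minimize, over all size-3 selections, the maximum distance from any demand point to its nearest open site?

2

Open {D3, D4, D5}.
  Farthest demand point is S1 at distance 2 (to D5); all others are ≤ 2.
With {D1, D4, D5} the worst case is 5.
With {D2, D4, D5} the worst case is 5.
No size-3 selection achieves below 2.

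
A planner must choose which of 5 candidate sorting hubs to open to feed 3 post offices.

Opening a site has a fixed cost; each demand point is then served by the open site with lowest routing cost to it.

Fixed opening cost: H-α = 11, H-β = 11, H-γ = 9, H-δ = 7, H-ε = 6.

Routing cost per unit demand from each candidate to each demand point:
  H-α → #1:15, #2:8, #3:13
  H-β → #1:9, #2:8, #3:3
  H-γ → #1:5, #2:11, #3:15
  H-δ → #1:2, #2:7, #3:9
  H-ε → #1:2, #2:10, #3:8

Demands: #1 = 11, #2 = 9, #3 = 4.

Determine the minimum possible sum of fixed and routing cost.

115

Open {H-β, H-δ}: assign each demand point to its cheapest open site.
  #1→H-δ 11×2=22, #2→H-δ 9×7=63, #3→H-β 4×3=12
  routing cost 97, fixed 18 → total 115.
Compare {H-β, H-δ, H-ε}: routing cost 97 + fixed 24 = 121.
Compare {H-β, H-ε}: routing cost 106 + fixed 17 = 123.
Compare {H-β, H-γ, H-δ}: routing cost 97 + fixed 27 = 124.
All other subsets cost ≥ 121. Minimum total cost: 115.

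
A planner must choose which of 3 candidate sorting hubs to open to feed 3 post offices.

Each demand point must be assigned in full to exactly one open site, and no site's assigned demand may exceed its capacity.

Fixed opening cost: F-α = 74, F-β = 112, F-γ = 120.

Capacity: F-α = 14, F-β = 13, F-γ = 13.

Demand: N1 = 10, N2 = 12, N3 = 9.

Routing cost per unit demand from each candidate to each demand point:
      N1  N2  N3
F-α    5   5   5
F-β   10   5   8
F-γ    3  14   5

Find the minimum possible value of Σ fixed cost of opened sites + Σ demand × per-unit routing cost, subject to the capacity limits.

441

Open {F-α, F-β, F-γ}; cheapest assignment that respects the capacities:
  F-α (cap 14, load 9): N3 — cost 9×5 = 45
  F-β (cap 13, load 12): N2 — cost 12×5 = 60
  F-γ (cap 13, load 10): N1 — cost 10×3 = 30
  Shipping 135, fixed 306 → total 441.
  Any other capacity-feasible assignment to {F-α, F-β, F-γ} ships for at least 135.
Total demand is 31 and no other set of sites has combined capacity ≥ 31, so {F-α, F-β, F-γ} is the only feasible choice of open sites. Minimum: 441.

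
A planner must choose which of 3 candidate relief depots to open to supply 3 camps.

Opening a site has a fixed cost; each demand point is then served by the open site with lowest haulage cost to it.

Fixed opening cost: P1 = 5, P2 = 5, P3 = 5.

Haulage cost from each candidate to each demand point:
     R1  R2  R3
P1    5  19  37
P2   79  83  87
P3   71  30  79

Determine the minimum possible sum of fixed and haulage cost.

Open {P1}: assign each demand point to its cheapest open site.
  R1→P1 5, R2→P1 19, R3→P1 37
  haulage cost 61, fixed 5 → total 66.
Compare {P1, P2}: haulage cost 61 + fixed 10 = 71.
Compare {P1, P3}: haulage cost 61 + fixed 10 = 71.
Compare {P1, P2, P3}: haulage cost 61 + fixed 15 = 76.
All other subsets cost ≥ 71. Minimum total cost: 66.

66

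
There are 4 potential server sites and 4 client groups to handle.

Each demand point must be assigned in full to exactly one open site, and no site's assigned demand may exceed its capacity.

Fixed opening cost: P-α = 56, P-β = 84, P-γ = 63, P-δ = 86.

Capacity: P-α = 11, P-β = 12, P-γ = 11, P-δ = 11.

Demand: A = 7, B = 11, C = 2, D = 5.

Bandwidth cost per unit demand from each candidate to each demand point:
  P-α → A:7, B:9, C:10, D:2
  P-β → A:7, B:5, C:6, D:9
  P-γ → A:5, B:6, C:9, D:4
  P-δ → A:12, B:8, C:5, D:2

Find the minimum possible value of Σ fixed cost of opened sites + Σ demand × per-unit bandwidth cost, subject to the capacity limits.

321

Open {P-α, P-β, P-γ}; cheapest assignment that respects the capacities:
  P-α (cap 11, load 5): D — cost 5×2 = 10
  P-β (cap 12, load 11): B — cost 11×5 = 55
  P-γ (cap 11, load 9): A, C — cost 7×5 + 2×9 = 53
  Shipping 118, fixed 203 → total 321.
  Any other capacity-feasible assignment to {P-α, P-β, P-γ} ships for at least 118.
Compare {P-α, P-γ, P-δ}: its best feasible assignment gives total 340.
Compare {P-β, P-γ, P-δ}: its best feasible assignment gives total 343.
Every other set of open sites that can feasibly serve all demand totals ≥ 340 even under its best assignment. Minimum: 321.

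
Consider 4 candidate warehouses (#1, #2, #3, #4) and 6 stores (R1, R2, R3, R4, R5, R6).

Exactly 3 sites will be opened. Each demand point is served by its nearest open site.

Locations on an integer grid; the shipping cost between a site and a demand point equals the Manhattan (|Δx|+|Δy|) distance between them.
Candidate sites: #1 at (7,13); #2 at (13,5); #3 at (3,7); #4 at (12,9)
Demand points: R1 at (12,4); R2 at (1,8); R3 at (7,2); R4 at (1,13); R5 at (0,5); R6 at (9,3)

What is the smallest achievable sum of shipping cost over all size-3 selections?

31

Open {#1, #2, #3}.
  R1→#2 2, R2→#3 3, R3→#2 9, R4→#1 6, R5→#3 5, R6→#2 6  ⇒ total 31.
Compare {#2, #3, #4}: total 33.
Compare {#1, #3, #4}: total 37.
No size-3 selection does better; minimum is 31.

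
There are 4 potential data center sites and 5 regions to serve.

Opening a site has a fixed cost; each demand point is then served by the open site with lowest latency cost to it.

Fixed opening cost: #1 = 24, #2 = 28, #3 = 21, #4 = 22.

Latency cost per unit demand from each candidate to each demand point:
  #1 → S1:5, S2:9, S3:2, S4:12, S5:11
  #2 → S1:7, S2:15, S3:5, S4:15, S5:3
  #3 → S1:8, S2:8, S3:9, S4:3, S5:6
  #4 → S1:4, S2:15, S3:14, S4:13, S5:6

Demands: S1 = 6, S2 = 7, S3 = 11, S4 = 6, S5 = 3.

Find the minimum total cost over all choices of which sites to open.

Open {#1, #3}: assign each demand point to its cheapest open site.
  S1→#1 6×5=30, S2→#3 7×8=56, S3→#1 11×2=22, S4→#3 6×3=18, S5→#3 3×6=18
  latency cost 144, fixed 45 → total 189.
Compare {#1, #3, #4}: latency cost 138 + fixed 67 = 205.
Compare {#1, #2, #3}: latency cost 135 + fixed 73 = 208.
Compare {#1, #2, #3, #4}: latency cost 129 + fixed 95 = 224.
All other subsets cost ≥ 205. Minimum total cost: 189.

189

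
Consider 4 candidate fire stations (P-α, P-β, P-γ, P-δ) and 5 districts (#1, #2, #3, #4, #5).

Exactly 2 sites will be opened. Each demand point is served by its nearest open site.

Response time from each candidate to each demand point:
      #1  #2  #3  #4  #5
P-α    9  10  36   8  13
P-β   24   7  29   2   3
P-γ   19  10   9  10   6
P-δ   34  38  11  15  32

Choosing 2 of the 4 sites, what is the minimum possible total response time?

Open {P-β, P-γ}.
  #1→P-γ 19, #2→P-β 7, #3→P-γ 9, #4→P-β 2, #5→P-β 3  ⇒ total 40.
Compare {P-α, P-γ}: total 42.
Compare {P-β, P-δ}: total 47.
No size-2 selection does better; minimum is 40.

40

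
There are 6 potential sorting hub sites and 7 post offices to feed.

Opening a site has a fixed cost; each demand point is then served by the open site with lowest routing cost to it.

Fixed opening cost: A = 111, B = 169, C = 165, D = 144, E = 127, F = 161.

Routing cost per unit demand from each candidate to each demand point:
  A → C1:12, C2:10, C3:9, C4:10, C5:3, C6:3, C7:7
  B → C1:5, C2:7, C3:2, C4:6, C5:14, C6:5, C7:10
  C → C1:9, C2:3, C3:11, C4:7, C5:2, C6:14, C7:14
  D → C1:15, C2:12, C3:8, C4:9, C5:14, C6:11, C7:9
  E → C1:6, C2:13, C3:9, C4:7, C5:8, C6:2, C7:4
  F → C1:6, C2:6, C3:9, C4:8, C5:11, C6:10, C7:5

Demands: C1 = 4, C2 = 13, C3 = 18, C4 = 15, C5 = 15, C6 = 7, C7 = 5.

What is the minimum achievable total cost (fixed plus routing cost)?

Open {A, B}: assign each demand point to its cheapest open site.
  C1→B 4×5=20, C2→B 13×7=91, C3→B 18×2=36, C4→B 15×6=90, C5→A 15×3=45, C6→A 7×3=21, C7→A 5×7=35
  routing cost 338, fixed 280 → total 618.
Compare {B, C}: routing cost 300 + fixed 334 = 634.
Compare {C, E}: routing cost 394 + fixed 292 = 686.
Compare {B, E}: routing cost 391 + fixed 296 = 687.
All other subsets cost ≥ 634. Minimum total cost: 618.

618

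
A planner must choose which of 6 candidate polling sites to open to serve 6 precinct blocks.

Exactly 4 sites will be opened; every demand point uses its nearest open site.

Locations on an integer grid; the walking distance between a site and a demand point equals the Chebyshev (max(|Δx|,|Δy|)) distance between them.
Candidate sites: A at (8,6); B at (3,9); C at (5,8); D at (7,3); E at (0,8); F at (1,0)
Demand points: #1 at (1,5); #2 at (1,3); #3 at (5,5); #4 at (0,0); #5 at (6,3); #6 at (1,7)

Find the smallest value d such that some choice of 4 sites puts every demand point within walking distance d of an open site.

Open {A, B, E, F}.
  Farthest demand point is #1 at walking distance 3 (to E); all others are ≤ 3.
With {A, C, E, F} the worst case is 3.
With {A, D, E, F} the worst case is 3.
No size-4 selection achieves below 3.

3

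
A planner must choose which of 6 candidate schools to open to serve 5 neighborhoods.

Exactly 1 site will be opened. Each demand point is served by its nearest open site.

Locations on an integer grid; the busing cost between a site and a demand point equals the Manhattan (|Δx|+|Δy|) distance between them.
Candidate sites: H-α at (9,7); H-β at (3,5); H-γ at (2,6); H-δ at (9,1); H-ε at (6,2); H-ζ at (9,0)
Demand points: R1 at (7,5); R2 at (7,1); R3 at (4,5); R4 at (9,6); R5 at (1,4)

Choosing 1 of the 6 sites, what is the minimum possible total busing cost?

Open {H-β}.
  R1→H-β 4, R2→H-β 8, R3→H-β 1, R4→H-β 7, R5→H-β 3  ⇒ total 23.
Compare {H-ε}: total 25.
Compare {H-γ}: total 29.
No size-1 selection does better; minimum is 23.

23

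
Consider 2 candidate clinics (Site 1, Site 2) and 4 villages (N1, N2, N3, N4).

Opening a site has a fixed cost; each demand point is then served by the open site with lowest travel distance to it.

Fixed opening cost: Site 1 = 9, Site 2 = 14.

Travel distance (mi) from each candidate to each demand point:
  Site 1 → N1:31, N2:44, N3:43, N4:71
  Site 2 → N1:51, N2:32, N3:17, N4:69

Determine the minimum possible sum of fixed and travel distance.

172

Open {Site 1, Site 2}: assign each demand point to its cheapest open site.
  N1→Site 1 31, N2→Site 2 32, N3→Site 2 17, N4→Site 2 69
  travel distance 149, fixed 23 → total 172.
Compare {Site 2}: travel distance 169 + fixed 14 = 183.
Compare {Site 1}: travel distance 189 + fixed 9 = 198.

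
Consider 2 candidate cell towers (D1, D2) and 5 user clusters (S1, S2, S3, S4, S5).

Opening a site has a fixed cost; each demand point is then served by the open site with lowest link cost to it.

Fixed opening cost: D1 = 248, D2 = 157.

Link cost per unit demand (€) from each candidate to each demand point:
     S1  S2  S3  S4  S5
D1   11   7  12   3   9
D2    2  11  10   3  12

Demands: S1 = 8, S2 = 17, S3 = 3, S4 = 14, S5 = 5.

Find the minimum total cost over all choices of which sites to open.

492

Open {D2}: assign each demand point to its cheapest open site.
  S1→D2 8×2=16, S2→D2 17×11=187, S3→D2 3×10=30, S4→D2 14×3=42, S5→D2 5×12=60
  link cost 335, fixed 157 → total 492.
Compare {D1}: link cost 330 + fixed 248 = 578.
Compare {D1, D2}: link cost 252 + fixed 405 = 657.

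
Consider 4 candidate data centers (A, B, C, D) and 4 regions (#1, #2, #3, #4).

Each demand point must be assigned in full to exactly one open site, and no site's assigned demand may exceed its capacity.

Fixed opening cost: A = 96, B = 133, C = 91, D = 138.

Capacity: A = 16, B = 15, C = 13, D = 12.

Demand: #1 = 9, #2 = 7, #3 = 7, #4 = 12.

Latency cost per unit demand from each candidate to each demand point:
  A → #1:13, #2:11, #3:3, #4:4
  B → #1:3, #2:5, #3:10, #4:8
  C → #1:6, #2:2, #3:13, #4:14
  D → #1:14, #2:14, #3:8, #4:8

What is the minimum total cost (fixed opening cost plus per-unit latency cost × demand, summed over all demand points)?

527

Open {A, B, C}; cheapest assignment that respects the capacities:
  A (cap 16, load 12): #4 — cost 12×4 = 48
  B (cap 15, load 14): #2, #3 — cost 7×5 + 7×10 = 105
  C (cap 13, load 9): #1 — cost 9×6 = 54
  Shipping 207, fixed 320 → total 527.
  Any other capacity-feasible assignment to {A, B, C} ships for at least 207.
Compare {A, C, D}: its best feasible assignment gives total 573.
Compare {A, B, D}: its best feasible assignment gives total 588.
Every other set of open sites that can feasibly serve all demand totals ≥ 573 even under its best assignment. Minimum: 527.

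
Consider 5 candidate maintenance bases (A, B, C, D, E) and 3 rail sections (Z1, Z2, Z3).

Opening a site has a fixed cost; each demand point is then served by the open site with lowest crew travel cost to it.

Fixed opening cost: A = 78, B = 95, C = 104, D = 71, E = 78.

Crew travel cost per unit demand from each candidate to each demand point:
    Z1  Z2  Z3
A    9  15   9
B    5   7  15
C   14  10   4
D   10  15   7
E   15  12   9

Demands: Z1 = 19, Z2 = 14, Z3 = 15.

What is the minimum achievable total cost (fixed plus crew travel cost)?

Open {B, C}: assign each demand point to its cheapest open site.
  Z1→B 19×5=95, Z2→B 14×7=98, Z3→C 15×4=60
  crew travel cost 253, fixed 199 → total 452.
Compare {B, D}: crew travel cost 298 + fixed 166 = 464.
Compare {A, B}: crew travel cost 328 + fixed 173 = 501.
Compare {B, E}: crew travel cost 328 + fixed 173 = 501.
All other subsets cost ≥ 464. Minimum total cost: 452.

452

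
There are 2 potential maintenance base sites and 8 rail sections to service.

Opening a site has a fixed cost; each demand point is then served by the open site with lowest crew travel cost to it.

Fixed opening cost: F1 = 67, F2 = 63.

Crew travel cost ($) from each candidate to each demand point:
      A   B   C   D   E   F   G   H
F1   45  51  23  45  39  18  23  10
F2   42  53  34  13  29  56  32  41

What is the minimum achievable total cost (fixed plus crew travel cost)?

Open {F1}: assign each demand point to its cheapest open site.
  A→F1 45, B→F1 51, C→F1 23, D→F1 45, E→F1 39, F→F1 18, G→F1 23, H→F1 10
  crew travel cost 254, fixed 67 → total 321.
Compare {F1, F2}: crew travel cost 209 + fixed 130 = 339.
Compare {F2}: crew travel cost 300 + fixed 63 = 363.

321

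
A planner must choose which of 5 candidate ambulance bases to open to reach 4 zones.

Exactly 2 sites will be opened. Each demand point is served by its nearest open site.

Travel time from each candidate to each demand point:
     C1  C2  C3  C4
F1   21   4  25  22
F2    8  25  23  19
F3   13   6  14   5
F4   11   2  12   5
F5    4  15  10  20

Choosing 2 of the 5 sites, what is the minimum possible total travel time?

Open {F4, F5}.
  C1→F5 4, C2→F4 2, C3→F5 10, C4→F4 5  ⇒ total 21.
Compare {F3, F5}: total 25.
Compare {F2, F4}: total 27.
No size-2 selection does better; minimum is 21.

21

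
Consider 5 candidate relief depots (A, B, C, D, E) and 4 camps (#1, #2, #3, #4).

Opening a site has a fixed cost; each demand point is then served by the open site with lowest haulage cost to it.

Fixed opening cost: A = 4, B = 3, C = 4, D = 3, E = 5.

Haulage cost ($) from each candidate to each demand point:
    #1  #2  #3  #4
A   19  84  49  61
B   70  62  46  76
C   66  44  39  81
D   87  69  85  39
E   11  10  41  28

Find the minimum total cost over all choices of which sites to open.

Open {E}: assign each demand point to its cheapest open site.
  #1→E 11, #2→E 10, #3→E 41, #4→E 28
  haulage cost 90, fixed 5 → total 95.
Compare {C, E}: haulage cost 88 + fixed 9 = 97.
Compare {B, E}: haulage cost 90 + fixed 8 = 98.
Compare {D, E}: haulage cost 90 + fixed 8 = 98.
All other subsets cost ≥ 97. Minimum total cost: 95.

95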